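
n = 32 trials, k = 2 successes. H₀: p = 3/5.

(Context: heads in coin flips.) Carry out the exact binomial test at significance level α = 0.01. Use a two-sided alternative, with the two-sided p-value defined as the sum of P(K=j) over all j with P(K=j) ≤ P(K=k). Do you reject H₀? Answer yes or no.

reject H₀: yes

Exact binomial: n=32, k=2, p₀=3/5=0.6000
P(X=j) = C(n,j)·p₀^j·(1−p₀)^(n−j); p = Σ P(X=j) over j with P(X=j) ≤ P(X=2)
p-value (two-sided) = 0.00000
At α=0.01: p < α → reject H₀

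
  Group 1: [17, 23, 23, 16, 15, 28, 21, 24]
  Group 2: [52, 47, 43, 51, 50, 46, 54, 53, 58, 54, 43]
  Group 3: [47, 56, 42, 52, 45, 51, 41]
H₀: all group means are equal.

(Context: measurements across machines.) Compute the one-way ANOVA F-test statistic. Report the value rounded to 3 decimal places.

test statistic = 91.662

Group means [20.88, 50.09, 47.71], grand mean 40.462
SSB = Σnᵢ(x̄ᵢ−x̄)² = 4457.249; SSW = ΣΣ(x−x̄ᵢ)² = 559.213
MSB = 4457.249/2 = 2228.6244; MSW = 559.213/23 = 24.3136
F = MSB/MSW = 91.6617
df = (2, 23)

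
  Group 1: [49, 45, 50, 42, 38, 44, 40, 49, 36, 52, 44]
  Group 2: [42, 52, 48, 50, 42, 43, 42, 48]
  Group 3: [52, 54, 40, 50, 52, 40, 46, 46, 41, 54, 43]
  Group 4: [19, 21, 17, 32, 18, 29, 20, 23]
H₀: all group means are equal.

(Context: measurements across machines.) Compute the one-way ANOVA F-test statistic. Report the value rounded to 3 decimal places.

Group means [44.45, 45.88, 47.09, 22.38], grand mean 40.868
SSB = Σnᵢ(x̄ᵢ−x̄)² = 3503.956; SSW = ΣΣ(x−x̄ᵢ)² = 898.386
MSB = 3503.956/3 = 1167.9852; MSW = 898.386/34 = 26.4231
F = MSB/MSW = 44.2031
df = (3, 34)

test statistic = 44.203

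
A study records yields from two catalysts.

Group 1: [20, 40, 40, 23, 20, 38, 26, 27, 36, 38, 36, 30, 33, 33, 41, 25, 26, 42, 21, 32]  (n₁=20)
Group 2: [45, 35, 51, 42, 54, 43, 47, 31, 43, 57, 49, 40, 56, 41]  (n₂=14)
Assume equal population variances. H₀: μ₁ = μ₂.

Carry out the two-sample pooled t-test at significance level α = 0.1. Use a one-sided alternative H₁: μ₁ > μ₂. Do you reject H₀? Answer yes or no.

x̄₁=31.350, s₁=7.422, n₁=20
x̄₂=45.286, s₂=7.620, n₂=14
s_p² = [19·7.422² + 13·7.620²]/32 = 56.2940
SE = √(s_p²·(1/20+1/14)) = 2.6145
t = (31.350−45.286)/2.6145 = -5.3301
df = 32
p-value (one-sided, H₁ greater) = 1.00000
At α=0.1: p ≥ α → fail to reject H₀

reject H₀: no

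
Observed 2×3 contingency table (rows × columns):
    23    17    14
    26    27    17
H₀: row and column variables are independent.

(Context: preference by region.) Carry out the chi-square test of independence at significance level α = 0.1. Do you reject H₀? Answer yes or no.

Row totals [54, 70], col totals [49, 44, 31], n=124
χ² = (23−21.34)²/21.34 + (17−19.16)²/19.16 + (14−13.50)²/13.50 + (26−27.66)²/27.66 + (27−24.84)²/24.84 + (17−17.50)²/17.50 = 0.6938
df = 2
p-value (upper-tail) = 0.70689
At α=0.1: p ≥ α → fail to reject H₀

reject H₀: no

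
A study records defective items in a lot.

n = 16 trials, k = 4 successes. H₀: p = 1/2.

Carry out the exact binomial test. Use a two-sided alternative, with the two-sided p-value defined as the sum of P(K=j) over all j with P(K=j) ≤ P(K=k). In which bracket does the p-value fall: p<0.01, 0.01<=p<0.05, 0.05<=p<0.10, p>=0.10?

p-value bracket: 0.05<=p<0.10

Exact binomial: n=16, k=4, p₀=1/2=0.5000
P(X=j) = C(n,j)·p₀^j·(1−p₀)^(n−j); p = Σ P(X=j) over j with P(X=j) ≤ P(X=4)
p-value (two-sided) = 0.07681
→ bracket: 0.05<=p<0.10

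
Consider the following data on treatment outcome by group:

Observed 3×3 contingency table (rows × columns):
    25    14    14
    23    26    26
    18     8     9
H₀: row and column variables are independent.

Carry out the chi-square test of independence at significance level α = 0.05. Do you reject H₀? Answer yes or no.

reject H₀: no

Row totals [53, 75, 35], col totals [66, 48, 49], n=163
χ² = (25−21.46)²/21.46 + (14−15.61)²/15.61 + (14−15.93)²/15.93 + (23−30.37)²/30.37 + (26−22.09)²/22.09 + (26−22.55)²/22.55 + (18−14.17)²/14.17 + (8−10.31)²/10.31 + (9−10.52)²/10.52 = 5.7648
df = 4
p-value (upper-tail) = 0.21742
At α=0.05: p ≥ α → fail to reject H₀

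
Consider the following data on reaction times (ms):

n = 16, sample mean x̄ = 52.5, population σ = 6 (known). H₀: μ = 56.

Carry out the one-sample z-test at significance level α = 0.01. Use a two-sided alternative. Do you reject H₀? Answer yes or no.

reject H₀: no

SE = σ/√n = 6/√16 = 1.5000
z = (x̄−μ₀)/SE = (52.5−56)/1.5000 = -2.3333
p-value (two-sided) = 0.01963
At α=0.01: p ≥ α → fail to reject H₀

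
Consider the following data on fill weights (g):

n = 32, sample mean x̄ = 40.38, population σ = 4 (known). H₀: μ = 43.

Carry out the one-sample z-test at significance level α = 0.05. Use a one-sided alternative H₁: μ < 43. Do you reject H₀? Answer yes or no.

SE = σ/√n = 4/√32 = 0.7071
z = (x̄−μ₀)/SE = (40.38−43)/0.7071 = -3.7052
p-value (one-sided, H₁ less) = 0.00011
At α=0.05: p < α → reject H₀

reject H₀: yes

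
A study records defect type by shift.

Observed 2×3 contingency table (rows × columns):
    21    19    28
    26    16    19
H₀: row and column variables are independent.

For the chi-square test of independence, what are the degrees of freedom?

degrees of freedom = 2

df = (r−1)(c−1) = (2−1)·(3−1) = 2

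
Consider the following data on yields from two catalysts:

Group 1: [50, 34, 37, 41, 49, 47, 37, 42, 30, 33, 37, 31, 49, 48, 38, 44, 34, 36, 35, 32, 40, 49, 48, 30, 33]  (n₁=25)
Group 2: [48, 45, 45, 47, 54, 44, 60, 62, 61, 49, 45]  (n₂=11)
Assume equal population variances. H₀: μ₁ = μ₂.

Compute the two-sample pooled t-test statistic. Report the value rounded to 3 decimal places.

x̄₁=39.360, s₁=6.824, n₁=25
x̄₂=50.909, s₂=7.049, n₂=11
s_p² = [24·6.824² + 10·7.049²]/34 = 47.4903
SE = √(s_p²·(1/25+1/11)) = 2.4934
t = (39.360−50.909)/2.4934 = -4.6319
df = 34

test statistic = -4.632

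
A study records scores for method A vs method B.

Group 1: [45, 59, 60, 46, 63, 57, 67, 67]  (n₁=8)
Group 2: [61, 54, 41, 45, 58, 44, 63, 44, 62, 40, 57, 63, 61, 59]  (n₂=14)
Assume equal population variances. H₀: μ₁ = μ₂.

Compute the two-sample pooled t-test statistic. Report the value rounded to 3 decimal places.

x̄₁=58.000, s₁=8.502, n₁=8
x̄₂=53.714, s₂=8.853, n₂=14
s_p² = [7·8.502² + 13·8.853²]/20 = 76.2429
SE = √(s_p²·(1/8+1/14)) = 3.8699
t = (58.000−53.714)/3.8699 = 1.1074
df = 20

test statistic = 1.107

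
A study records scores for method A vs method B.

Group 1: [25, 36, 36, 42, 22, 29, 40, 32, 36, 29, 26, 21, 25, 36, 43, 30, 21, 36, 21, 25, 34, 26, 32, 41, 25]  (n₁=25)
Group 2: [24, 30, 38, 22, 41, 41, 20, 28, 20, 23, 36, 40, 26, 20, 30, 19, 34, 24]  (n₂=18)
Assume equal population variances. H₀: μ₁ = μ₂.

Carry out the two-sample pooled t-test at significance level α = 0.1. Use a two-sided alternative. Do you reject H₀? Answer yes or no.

reject H₀: no

x̄₁=30.760, s₁=6.966, n₁=25
x̄₂=28.667, s₂=7.867, n₂=18
s_p² = [24·6.966² + 17·7.867²]/41 = 54.0624
SE = √(s_p²·(1/25+1/18)) = 2.2729
t = (30.760−28.667)/2.2729 = 0.9210
df = 41
p-value (two-sided) = 0.36243
At α=0.1: p ≥ α → fail to reject H₀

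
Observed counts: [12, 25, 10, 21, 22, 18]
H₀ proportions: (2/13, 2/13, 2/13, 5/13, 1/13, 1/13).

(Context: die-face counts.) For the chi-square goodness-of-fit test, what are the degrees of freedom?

degrees of freedom = 5

df = k − 1 = 6 − 1 = 5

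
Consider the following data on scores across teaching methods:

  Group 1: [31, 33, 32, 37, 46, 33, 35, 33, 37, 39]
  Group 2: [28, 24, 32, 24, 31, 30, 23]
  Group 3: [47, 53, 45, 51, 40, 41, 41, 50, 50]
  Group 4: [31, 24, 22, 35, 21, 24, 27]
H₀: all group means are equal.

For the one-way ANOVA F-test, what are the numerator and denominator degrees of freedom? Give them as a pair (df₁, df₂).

k = 4 groups, N = 33 total
df = (k−1, N−k) = (4−1, 33−4) = (3, 29)

degrees of freedom = [3, 29]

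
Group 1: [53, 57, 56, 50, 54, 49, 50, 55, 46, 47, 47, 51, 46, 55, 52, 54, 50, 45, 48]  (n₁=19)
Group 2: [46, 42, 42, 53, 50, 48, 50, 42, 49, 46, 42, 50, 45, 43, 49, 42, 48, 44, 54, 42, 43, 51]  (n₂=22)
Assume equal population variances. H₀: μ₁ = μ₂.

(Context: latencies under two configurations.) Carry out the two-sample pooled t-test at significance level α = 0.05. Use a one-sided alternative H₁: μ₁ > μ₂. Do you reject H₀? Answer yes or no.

x̄₁=50.789, s₁=3.720, n₁=19
x̄₂=46.409, s₂=3.948, n₂=22
s_p² = [18·3.720² + 21·3.948²]/39 = 14.7814
SE = √(s_p²·(1/19+1/22)) = 1.2041
t = (50.789−46.409)/1.2041 = 3.6379
df = 39
p-value (one-sided, H₁ greater) = 0.00040
At α=0.05: p < α → reject H₀

reject H₀: yes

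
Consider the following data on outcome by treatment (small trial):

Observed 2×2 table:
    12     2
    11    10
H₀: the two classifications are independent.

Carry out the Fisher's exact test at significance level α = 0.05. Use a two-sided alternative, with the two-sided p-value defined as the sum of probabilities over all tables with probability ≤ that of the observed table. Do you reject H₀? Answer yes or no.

Margins: r₁=14, r₂=21, c₁=23, c₂=12, n=35
p_obs = C(14,12)·C(21,11)/C(35,23); sum pmf over tables with pmf ≤ p_obs
p-value (two-sided) = 0.06973
At α=0.05: p ≥ α → fail to reject H₀

reject H₀: no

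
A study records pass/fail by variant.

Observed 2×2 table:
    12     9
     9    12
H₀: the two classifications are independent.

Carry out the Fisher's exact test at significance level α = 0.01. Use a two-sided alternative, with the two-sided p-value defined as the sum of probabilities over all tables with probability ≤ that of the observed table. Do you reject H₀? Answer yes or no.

reject H₀: no

Margins: r₁=21, r₂=21, c₁=21, c₂=21, n=42
p_obs = C(21,12)·C(21,9)/C(42,21); sum pmf over tables with pmf ≤ p_obs
p-value (two-sided) = 0.53774
At α=0.01: p ≥ α → fail to reject H₀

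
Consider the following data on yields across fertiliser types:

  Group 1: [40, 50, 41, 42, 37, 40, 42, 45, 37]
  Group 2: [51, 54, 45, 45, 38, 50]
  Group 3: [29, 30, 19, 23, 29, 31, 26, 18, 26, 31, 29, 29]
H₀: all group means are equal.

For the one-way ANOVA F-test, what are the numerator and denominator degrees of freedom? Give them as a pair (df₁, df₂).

k = 3 groups, N = 27 total
df = (k−1, N−k) = (3−1, 27−3) = (2, 24)

degrees of freedom = [2, 24]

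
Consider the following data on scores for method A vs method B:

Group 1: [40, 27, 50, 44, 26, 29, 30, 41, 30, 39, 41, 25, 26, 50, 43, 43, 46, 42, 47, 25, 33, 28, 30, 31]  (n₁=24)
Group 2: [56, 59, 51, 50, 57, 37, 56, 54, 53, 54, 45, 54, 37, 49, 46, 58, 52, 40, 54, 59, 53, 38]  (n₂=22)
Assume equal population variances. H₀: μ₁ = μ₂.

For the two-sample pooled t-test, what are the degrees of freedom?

degrees of freedom = 44

df = n₁ + n₂ − 2 = 24 + 22 − 2 = 44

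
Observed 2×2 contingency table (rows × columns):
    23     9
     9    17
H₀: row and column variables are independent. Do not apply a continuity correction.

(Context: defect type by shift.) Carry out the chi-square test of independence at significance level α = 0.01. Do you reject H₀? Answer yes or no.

Row totals [32, 26], col totals [32, 26], n=58
χ² = (23−17.66)²/17.66 + (9−14.34)²/14.34 + (9−14.34)²/14.34 + (17−11.66)²/11.66 = 8.0520
df = 1
p-value (upper-tail) = 0.00455
At α=0.01: p < α → reject H₀

reject H₀: yes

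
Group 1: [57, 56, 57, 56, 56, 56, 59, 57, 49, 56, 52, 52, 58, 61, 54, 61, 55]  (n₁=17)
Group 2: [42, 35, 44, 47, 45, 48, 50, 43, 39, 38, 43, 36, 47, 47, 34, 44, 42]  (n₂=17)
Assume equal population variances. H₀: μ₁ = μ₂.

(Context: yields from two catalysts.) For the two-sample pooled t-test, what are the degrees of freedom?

degrees of freedom = 32

df = n₁ + n₂ − 2 = 17 + 17 − 2 = 32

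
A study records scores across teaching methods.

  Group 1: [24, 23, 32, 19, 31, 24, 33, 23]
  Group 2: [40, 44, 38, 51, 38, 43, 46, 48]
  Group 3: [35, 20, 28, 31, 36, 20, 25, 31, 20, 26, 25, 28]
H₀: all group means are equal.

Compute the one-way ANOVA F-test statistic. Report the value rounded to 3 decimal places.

Group means [26.12, 43.50, 27.08], grand mean 31.500
SSB = Σnᵢ(x̄ᵢ−x̄)² = 1617.208; SSW = ΣΣ(x−x̄ᵢ)² = 675.792
MSB = 1617.208/2 = 808.6042; MSW = 675.792/25 = 27.0317
F = MSB/MSW = 29.9132
df = (2, 25)

test statistic = 29.913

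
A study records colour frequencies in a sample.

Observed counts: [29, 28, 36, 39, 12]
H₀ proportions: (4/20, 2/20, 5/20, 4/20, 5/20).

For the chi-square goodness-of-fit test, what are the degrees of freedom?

degrees of freedom = 4

df = k − 1 = 5 − 1 = 4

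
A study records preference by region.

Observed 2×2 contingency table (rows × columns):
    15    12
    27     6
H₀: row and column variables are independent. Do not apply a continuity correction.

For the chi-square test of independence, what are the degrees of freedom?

df = (r−1)(c−1) = (2−1)·(2−1) = 1

degrees of freedom = 1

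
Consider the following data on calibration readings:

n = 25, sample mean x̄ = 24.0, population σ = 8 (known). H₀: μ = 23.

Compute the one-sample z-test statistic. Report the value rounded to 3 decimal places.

test statistic = 0.625

SE = σ/√n = 8/√25 = 1.6000
z = (x̄−μ₀)/SE = (24.0−23)/1.6000 = 0.6250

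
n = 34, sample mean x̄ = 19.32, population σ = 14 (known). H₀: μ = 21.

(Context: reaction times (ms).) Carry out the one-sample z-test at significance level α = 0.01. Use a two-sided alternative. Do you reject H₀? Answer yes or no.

reject H₀: no

SE = σ/√n = 14/√34 = 2.4010
z = (x̄−μ₀)/SE = (19.32−21)/2.4010 = -0.6997
p-value (two-sided) = 0.48411
At α=0.01: p ≥ α → fail to reject H₀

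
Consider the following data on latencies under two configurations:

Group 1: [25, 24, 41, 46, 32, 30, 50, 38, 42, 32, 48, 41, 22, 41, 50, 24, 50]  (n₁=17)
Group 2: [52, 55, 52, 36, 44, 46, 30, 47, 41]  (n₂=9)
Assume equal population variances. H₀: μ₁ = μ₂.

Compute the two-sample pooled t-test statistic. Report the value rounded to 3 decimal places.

x̄₁=37.412, s₁=9.957, n₁=17
x̄₂=44.778, s₂=8.105, n₂=9
s_p² = [16·9.957² + 8·8.105²]/24 = 87.9864
SE = √(s_p²·(1/17+1/9)) = 3.8668
t = (37.412−44.778)/3.8668 = -1.9050
df = 24

test statistic = -1.905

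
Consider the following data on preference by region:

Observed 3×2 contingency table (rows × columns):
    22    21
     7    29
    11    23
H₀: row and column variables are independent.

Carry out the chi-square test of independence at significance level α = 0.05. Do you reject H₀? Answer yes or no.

reject H₀: yes

Row totals [43, 36, 34], col totals [40, 73], n=113
χ² = (22−15.22)²/15.22 + (21−27.78)²/27.78 + (7−12.74)²/12.74 + (29−23.26)²/23.26 + (11−12.04)²/12.04 + (23−21.96)²/21.96 = 8.8179
df = 2
p-value (upper-tail) = 0.01217
At α=0.05: p < α → reject H₀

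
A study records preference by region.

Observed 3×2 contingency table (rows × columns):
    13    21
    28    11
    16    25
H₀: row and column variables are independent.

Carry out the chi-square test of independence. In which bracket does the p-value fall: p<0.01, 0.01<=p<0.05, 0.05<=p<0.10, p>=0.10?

p-value bracket: p<0.01

Row totals [34, 39, 41], col totals [57, 57], n=114
χ² = (13−17.00)²/17.00 + (21−17.00)²/17.00 + (28−19.50)²/19.50 + (11−19.50)²/19.50 + (16−20.50)²/20.50 + (25−20.50)²/20.50 = 11.2682
df = 2
p-value (upper-tail) = 0.00357
→ bracket: p<0.01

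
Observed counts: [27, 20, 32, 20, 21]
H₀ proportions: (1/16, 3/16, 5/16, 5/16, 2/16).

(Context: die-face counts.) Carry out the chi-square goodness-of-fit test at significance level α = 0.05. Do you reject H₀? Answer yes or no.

reject H₀: yes

n = 120; E_i = n·p_i = [7.50, 22.50, 37.50, 37.50, 15.00]
χ² = (27−7.50)²/7.50 + (20−22.50)²/22.50 + (32−37.50)²/37.50 + (20−37.50)²/37.50 + (21−15.00)²/15.00 = 62.3511
df = 4
p-value (upper-tail) = 0.00000
At α=0.05: p < α → reject H₀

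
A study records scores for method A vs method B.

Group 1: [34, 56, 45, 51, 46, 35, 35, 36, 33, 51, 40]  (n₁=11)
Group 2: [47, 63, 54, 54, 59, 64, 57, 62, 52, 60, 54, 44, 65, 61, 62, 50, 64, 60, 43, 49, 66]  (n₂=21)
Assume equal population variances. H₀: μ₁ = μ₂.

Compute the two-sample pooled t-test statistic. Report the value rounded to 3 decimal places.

test statistic = -5.296

x̄₁=42.000, s₁=8.161, n₁=11
x̄₂=56.667, s₂=7.052, n₂=21
s_p² = [10·8.161² + 20·7.052²]/30 = 55.3556
SE = √(s_p²·(1/11+1/21)) = 2.7692
t = (42.000−56.667)/2.7692 = -5.2964
df = 30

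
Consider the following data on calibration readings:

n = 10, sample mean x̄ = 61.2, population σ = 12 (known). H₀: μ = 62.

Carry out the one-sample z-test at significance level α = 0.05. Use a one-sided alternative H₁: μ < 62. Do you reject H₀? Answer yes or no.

SE = σ/√n = 12/√10 = 3.7947
z = (x̄−μ₀)/SE = (61.2−62)/3.7947 = -0.2108
p-value (one-sided, H₁ less) = 0.41651
At α=0.05: p ≥ α → fail to reject H₀

reject H₀: no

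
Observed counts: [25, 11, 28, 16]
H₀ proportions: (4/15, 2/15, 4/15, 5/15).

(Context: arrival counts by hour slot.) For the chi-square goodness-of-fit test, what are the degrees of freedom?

df = k − 1 = 4 − 1 = 3

degrees of freedom = 3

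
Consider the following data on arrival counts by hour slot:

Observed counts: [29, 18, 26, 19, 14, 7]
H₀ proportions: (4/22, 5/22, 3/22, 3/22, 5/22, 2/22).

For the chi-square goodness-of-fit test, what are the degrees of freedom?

degrees of freedom = 5

df = k − 1 = 6 − 1 = 5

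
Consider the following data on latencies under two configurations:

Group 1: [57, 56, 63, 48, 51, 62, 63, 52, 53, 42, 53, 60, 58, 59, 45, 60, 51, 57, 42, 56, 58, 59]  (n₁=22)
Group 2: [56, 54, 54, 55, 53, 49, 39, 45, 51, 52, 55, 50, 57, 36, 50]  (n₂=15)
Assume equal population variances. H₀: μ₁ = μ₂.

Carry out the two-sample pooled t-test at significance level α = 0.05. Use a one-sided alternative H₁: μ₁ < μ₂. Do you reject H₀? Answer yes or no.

x̄₁=54.773, s₁=6.256, n₁=22
x̄₂=50.400, s₂=6.104, n₂=15
s_p² = [21·6.256² + 14·6.104²]/35 = 38.3847
SE = √(s_p²·(1/22+1/15)) = 2.0745
t = (54.773−50.400)/2.0745 = 2.1078
df = 35
p-value (one-sided, H₁ less) = 0.97886
At α=0.05: p ≥ α → fail to reject H₀

reject H₀: no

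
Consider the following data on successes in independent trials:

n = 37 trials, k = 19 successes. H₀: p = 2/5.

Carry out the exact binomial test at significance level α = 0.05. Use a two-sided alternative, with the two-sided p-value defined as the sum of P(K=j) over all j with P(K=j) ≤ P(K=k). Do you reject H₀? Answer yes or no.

Exact binomial: n=37, k=19, p₀=2/5=0.4000
P(X=j) = C(n,j)·p₀^j·(1−p₀)^(n−j); p = Σ P(X=j) over j with P(X=j) ≤ P(X=19)
p-value (two-sided) = 0.18016
At α=0.05: p ≥ α → fail to reject H₀

reject H₀: no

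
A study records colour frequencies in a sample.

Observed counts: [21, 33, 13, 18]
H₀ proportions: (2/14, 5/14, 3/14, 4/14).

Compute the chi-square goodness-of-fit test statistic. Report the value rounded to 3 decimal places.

n = 85; E_i = n·p_i = [12.14, 30.36, 18.21, 24.29]
χ² = (21−12.14)²/12.14 + (33−30.36)²/30.36 + (13−18.21)²/18.21 + (18−24.29)²/24.29 = 9.8102
df = 3

test statistic = 9.810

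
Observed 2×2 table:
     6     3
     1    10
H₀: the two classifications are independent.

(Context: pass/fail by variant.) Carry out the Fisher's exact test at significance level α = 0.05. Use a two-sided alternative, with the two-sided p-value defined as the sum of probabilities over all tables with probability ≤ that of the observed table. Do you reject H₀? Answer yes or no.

Margins: r₁=9, r₂=11, c₁=7, c₂=13, n=20
p_obs = C(9,6)·C(11,1)/C(20,7); sum pmf over tables with pmf ≤ p_obs
p-value (two-sided) = 0.01664
At α=0.05: p < α → reject H₀

reject H₀: yes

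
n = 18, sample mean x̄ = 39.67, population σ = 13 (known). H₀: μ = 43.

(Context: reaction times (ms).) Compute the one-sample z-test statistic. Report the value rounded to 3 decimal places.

SE = σ/√n = 13/√18 = 3.0641
z = (x̄−μ₀)/SE = (39.67−43)/3.0641 = -1.0868

test statistic = -1.087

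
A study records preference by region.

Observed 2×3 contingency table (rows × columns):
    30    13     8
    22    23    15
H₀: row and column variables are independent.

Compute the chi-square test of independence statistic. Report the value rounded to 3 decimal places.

test statistic = 5.445

Row totals [51, 60], col totals [52, 36, 23], n=111
χ² = (30−23.89)²/23.89 + (13−16.54)²/16.54 + (8−10.57)²/10.57 + (22−28.11)²/28.11 + (23−19.46)²/19.46 + (15−12.43)²/12.43 = 5.4450
df = 2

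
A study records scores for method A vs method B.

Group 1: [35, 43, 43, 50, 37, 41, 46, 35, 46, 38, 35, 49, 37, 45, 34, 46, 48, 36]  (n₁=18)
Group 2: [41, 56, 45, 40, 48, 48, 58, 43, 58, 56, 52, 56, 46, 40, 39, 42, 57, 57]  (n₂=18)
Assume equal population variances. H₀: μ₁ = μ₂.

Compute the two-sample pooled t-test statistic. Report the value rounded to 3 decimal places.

test statistic = -3.587

x̄₁=41.333, s₁=5.499, n₁=18
x̄₂=49.000, s₂=7.211, n₂=18
s_p² = [17·5.499² + 17·7.211²]/34 = 41.1176
SE = √(s_p²·(1/18+1/18)) = 2.1374
t = (41.333−49.000)/2.1374 = -3.5869
df = 34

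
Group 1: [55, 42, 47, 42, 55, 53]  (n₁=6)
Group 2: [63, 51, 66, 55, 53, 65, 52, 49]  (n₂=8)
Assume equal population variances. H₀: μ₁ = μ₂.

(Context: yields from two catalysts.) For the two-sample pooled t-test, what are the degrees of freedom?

degrees of freedom = 12

df = n₁ + n₂ − 2 = 6 + 8 − 2 = 12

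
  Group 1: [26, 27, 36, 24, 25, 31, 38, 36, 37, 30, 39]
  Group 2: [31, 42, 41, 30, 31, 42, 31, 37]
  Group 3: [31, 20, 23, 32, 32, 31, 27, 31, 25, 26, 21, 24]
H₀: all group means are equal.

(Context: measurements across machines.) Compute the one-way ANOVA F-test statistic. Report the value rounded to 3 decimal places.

Group means [31.73, 35.62, 26.92], grand mean 30.871
SSB = Σnᵢ(x̄ᵢ−x̄)² = 376.510; SSW = ΣΣ(x−x̄ᵢ)² = 740.973
MSB = 376.510/2 = 188.2552; MSW = 740.973/28 = 26.4633
F = MSB/MSW = 7.1138
df = (2, 28)

test statistic = 7.114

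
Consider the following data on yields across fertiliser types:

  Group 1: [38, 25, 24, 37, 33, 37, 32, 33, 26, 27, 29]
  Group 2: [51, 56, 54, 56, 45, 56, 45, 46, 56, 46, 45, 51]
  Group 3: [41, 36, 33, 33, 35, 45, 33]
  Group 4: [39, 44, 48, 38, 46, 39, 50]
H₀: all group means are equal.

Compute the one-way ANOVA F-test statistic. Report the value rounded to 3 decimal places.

test statistic = 32.854

Group means [31.00, 50.58, 36.57, 43.43], grand mean 40.757
SSB = Σnᵢ(x̄ᵢ−x̄)² = 2378.466; SSW = ΣΣ(x−x̄ᵢ)² = 796.345
MSB = 2378.466/3 = 792.8219; MSW = 796.345/33 = 24.1317
F = MSB/MSW = 32.8540
df = (3, 33)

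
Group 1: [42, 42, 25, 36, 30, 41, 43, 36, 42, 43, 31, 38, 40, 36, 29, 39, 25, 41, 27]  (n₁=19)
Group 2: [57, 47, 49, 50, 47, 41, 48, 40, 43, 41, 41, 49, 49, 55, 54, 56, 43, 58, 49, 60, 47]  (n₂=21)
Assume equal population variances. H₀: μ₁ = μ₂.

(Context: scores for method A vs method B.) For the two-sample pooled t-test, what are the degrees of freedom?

degrees of freedom = 38

df = n₁ + n₂ − 2 = 19 + 21 − 2 = 38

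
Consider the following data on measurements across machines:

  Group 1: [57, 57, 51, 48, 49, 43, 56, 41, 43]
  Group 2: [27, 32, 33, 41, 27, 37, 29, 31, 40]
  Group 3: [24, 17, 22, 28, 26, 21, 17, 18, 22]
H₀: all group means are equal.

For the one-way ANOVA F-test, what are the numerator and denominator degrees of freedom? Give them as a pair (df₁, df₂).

k = 3 groups, N = 27 total
df = (k−1, N−k) = (3−1, 27−3) = (2, 24)

degrees of freedom = [2, 24]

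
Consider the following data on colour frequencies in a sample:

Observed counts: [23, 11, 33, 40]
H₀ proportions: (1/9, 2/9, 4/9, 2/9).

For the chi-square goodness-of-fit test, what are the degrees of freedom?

df = k − 1 = 4 − 1 = 3

degrees of freedom = 3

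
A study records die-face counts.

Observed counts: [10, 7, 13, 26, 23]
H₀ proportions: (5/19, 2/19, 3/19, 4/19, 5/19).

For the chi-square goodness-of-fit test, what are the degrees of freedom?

df = k − 1 = 5 − 1 = 4

degrees of freedom = 4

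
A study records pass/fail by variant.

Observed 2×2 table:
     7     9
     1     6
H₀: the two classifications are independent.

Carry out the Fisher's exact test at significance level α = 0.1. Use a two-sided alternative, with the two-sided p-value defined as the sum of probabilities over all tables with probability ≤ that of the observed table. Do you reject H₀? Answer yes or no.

reject H₀: no

Margins: r₁=16, r₂=7, c₁=8, c₂=15, n=23
p_obs = C(16,7)·C(7,1)/C(23,8); sum pmf over tables with pmf ≤ p_obs
p-value (two-sided) = 0.34522
At α=0.1: p ≥ α → fail to reject H₀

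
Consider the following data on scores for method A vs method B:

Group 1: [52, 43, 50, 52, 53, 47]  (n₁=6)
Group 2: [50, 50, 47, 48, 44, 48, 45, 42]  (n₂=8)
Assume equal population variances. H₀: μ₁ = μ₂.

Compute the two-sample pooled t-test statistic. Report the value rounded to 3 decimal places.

x̄₁=49.500, s₁=3.834, n₁=6
x̄₂=46.750, s₂=2.866, n₂=8
s_p² = [5·3.834² + 7·2.866²]/12 = 10.9167
SE = √(s_p²·(1/6+1/8)) = 1.7844
t = (49.500−46.750)/1.7844 = 1.5411
df = 12

test statistic = 1.541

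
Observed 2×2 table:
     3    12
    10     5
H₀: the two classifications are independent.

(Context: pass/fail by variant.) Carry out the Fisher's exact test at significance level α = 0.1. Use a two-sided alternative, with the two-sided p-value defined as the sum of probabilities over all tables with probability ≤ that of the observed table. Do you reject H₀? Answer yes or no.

Margins: r₁=15, r₂=15, c₁=13, c₂=17, n=30
p_obs = C(15,3)·C(15,10)/C(30,13); sum pmf over tables with pmf ≤ p_obs
p-value (two-sided) = 0.02533
At α=0.1: p < α → reject H₀

reject H₀: yes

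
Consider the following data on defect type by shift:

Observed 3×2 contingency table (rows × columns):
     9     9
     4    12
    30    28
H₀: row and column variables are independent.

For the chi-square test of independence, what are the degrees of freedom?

degrees of freedom = 2

df = (r−1)(c−1) = (3−1)·(2−1) = 2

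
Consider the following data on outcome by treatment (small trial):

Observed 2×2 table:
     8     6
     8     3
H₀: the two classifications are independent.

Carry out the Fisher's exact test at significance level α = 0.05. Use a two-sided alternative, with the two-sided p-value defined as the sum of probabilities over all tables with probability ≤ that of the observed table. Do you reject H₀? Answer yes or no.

Margins: r₁=14, r₂=11, c₁=16, c₂=9, n=25
p_obs = C(14,8)·C(11,8)/C(25,16); sum pmf over tables with pmf ≤ p_obs
p-value (two-sided) = 0.67662
At α=0.05: p ≥ α → fail to reject H₀

reject H₀: no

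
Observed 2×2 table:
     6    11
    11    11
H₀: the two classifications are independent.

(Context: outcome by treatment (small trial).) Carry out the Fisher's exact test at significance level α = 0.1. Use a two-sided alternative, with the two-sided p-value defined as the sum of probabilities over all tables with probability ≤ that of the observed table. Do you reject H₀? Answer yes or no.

Margins: r₁=17, r₂=22, c₁=17, c₂=22, n=39
p_obs = C(17,6)·C(22,11)/C(39,17); sum pmf over tables with pmf ≤ p_obs
p-value (two-sided) = 0.51651
At α=0.1: p ≥ α → fail to reject H₀

reject H₀: no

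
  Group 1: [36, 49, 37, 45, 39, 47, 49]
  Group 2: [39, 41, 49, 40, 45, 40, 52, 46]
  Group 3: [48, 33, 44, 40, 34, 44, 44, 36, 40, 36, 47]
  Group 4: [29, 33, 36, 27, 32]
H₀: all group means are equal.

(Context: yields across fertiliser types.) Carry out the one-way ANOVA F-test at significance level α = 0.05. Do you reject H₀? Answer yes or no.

Group means [43.14, 44.00, 40.55, 31.40], grand mean 40.548
SSB = Σnᵢ(x̄ᵢ−x̄)² = 560.893; SSW = ΣΣ(x−x̄ᵢ)² = 676.784
MSB = 560.893/3 = 186.9643; MSW = 676.784/27 = 25.0661
F = MSB/MSW = 7.4589
df = (3, 27)
p-value (upper-tail) = 0.00086
At α=0.05: p < α → reject H₀

reject H₀: yes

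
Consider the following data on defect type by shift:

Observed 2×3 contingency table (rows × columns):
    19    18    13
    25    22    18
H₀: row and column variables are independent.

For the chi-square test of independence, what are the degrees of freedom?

df = (r−1)(c−1) = (2−1)·(3−1) = 2

degrees of freedom = 2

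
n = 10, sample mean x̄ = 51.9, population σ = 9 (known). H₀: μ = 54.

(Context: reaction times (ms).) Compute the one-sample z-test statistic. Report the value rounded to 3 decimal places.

SE = σ/√n = 9/√10 = 2.8460
z = (x̄−μ₀)/SE = (51.9−54)/2.8460 = -0.7379

test statistic = -0.738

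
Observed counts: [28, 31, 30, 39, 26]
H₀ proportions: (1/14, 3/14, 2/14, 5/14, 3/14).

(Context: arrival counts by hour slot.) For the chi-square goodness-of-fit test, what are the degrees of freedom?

df = k − 1 = 5 − 1 = 4

degrees of freedom = 4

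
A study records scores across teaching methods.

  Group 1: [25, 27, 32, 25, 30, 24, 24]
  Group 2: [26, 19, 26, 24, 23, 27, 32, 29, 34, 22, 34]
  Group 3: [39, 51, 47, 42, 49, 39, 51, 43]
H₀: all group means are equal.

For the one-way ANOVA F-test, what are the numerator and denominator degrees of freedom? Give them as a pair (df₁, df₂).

k = 3 groups, N = 26 total
df = (k−1, N−k) = (3−1, 26−3) = (2, 23)

degrees of freedom = [2, 23]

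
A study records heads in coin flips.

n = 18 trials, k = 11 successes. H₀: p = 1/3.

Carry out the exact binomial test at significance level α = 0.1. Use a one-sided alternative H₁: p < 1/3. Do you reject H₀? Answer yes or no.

reject H₀: no

Exact binomial: n=18, k=11, p₀=1/3=0.3333
P(X≤11) from Σ C(n,i)·p₀^i·(1−p₀)^(n−i)
p-value (one-sided, H₁ less) = 0.99608
At α=0.1: p ≥ α → fail to reject H₀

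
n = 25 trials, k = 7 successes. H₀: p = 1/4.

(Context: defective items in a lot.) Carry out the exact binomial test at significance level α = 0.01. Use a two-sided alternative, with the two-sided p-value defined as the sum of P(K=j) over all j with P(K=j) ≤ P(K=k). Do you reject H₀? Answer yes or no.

Exact binomial: n=25, k=7, p₀=1/4=0.2500
P(X=j) = C(n,j)·p₀^j·(1−p₀)^(n−j); p = Σ P(X=j) over j with P(X=j) ≤ P(X=7)
p-value (two-sided) = 0.81718
At α=0.01: p ≥ α → fail to reject H₀

reject H₀: no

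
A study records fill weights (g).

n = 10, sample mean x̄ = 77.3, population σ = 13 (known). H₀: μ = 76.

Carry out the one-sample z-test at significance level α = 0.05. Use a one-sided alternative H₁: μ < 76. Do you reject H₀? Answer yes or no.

SE = σ/√n = 13/√10 = 4.1110
z = (x̄−μ₀)/SE = (77.3−76)/4.1110 = 0.3162
p-value (one-sided, H₁ less) = 0.62409
At α=0.05: p ≥ α → fail to reject H₀

reject H₀: no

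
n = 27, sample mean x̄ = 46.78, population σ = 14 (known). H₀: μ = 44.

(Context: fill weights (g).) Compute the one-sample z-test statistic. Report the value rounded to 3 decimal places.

SE = σ/√n = 14/√27 = 2.6943
z = (x̄−μ₀)/SE = (46.78−44)/2.6943 = 1.0318

test statistic = 1.032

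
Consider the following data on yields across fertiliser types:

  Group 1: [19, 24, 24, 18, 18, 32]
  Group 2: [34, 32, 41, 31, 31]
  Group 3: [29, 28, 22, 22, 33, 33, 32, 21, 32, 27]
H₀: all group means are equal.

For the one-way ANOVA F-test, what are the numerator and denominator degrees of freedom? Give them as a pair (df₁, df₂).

degrees of freedom = [2, 18]

k = 3 groups, N = 21 total
df = (k−1, N−k) = (3−1, 21−3) = (2, 18)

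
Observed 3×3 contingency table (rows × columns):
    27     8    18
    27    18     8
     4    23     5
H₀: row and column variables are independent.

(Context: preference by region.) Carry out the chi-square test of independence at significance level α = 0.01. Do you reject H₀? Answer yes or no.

Row totals [53, 53, 32], col totals [58, 49, 31], n=138
χ² = (27−22.28)²/22.28 + (8−18.82)²/18.82 + (18−11.91)²/11.91 + (27−22.28)²/22.28 + (18−18.82)²/18.82 + (8−11.91)²/11.91 + (4−13.45)²/13.45 + (23−11.36)²/11.36 + (5−7.19)²/7.19 = 31.8852
df = 4
p-value (upper-tail) = 0.00000
At α=0.01: p < α → reject H₀

reject H₀: yes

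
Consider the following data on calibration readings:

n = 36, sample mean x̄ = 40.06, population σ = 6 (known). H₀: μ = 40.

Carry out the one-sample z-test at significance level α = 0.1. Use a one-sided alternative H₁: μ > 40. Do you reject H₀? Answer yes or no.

SE = σ/√n = 6/√36 = 1.0000
z = (x̄−μ₀)/SE = (40.06−40)/1.0000 = 0.0600
p-value (one-sided, H₁ greater) = 0.47608
At α=0.1: p ≥ α → fail to reject H₀

reject H₀: no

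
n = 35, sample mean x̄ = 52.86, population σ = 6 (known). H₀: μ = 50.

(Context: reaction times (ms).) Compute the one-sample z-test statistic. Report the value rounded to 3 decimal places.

test statistic = 2.820

SE = σ/√n = 6/√35 = 1.0142
z = (x̄−μ₀)/SE = (52.86−50)/1.0142 = 2.8200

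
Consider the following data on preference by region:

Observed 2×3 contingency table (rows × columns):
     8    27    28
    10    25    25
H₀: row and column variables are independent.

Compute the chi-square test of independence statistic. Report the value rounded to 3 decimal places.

Row totals [63, 60], col totals [18, 52, 53], n=123
χ² = (8−9.22)²/9.22 + (27−26.63)²/26.63 + (28−27.15)²/27.15 + (10−8.78)²/8.78 + (25−25.37)²/25.37 + (25−25.85)²/25.85 = 0.3960
df = 2

test statistic = 0.396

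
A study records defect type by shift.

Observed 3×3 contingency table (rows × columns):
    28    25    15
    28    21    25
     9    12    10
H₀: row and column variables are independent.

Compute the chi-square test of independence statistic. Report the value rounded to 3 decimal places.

test statistic = 3.717

Row totals [68, 74, 31], col totals [65, 58, 50], n=173
χ² = (28−25.55)²/25.55 + (25−22.80)²/22.80 + (15−19.65)²/19.65 + (28−27.80)²/27.80 + (21−24.81)²/24.81 + (25−21.39)²/21.39 + (9−11.65)²/11.65 + (12−10.39)²/10.39 + (10−8.96)²/8.96 = 3.7171
df = 4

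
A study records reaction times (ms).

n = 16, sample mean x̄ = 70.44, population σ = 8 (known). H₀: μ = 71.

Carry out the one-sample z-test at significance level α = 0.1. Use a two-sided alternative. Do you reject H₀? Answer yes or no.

SE = σ/√n = 8/√16 = 2.0000
z = (x̄−μ₀)/SE = (70.44−71)/2.0000 = -0.2800
p-value (two-sided) = 0.77948
At α=0.1: p ≥ α → fail to reject H₀

reject H₀: no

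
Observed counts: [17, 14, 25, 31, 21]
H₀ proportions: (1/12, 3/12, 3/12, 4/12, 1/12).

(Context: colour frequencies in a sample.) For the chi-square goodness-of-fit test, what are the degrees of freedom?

df = k − 1 = 5 − 1 = 4

degrees of freedom = 4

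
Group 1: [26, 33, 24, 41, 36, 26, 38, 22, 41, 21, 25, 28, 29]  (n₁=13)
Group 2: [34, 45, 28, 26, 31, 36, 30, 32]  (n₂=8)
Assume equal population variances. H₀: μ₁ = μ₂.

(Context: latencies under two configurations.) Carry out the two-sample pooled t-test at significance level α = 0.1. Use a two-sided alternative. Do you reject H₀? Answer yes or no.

x̄₁=30.000, s₁=7.036, n₁=13
x̄₂=32.750, s₂=5.874, n₂=8
s_p² = [12·7.036² + 7·5.874²]/19 = 43.9737
SE = √(s_p²·(1/13+1/8)) = 2.9798
t = (30.000−32.750)/2.9798 = -0.9229
df = 19
p-value (two-sided) = 0.36764
At α=0.1: p ≥ α → fail to reject H₀

reject H₀: no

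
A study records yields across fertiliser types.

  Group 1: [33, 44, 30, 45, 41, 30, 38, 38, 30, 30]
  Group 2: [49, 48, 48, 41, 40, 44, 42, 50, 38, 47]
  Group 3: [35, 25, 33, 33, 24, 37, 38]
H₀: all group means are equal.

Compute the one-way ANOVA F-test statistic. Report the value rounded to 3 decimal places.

test statistic = 12.962

Group means [35.90, 44.70, 32.14], grand mean 38.185
SSB = Σnᵢ(x̄ᵢ−x̄)² = 732.217; SSW = ΣΣ(x−x̄ᵢ)² = 677.857
MSB = 732.217/2 = 366.1085; MSW = 677.857/24 = 28.2440
F = MSB/MSW = 12.9623
df = (2, 24)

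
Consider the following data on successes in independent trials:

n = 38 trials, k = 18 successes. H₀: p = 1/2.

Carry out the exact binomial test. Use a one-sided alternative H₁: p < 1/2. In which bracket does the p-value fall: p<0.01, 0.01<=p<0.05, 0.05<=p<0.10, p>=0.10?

p-value bracket: p>=0.10

Exact binomial: n=38, k=18, p₀=1/2=0.5000
P(X≤18) from Σ C(n,i)·p₀^i·(1−p₀)^(n−i)
p-value (one-sided, H₁ less) = 0.43571
→ bracket: p>=0.10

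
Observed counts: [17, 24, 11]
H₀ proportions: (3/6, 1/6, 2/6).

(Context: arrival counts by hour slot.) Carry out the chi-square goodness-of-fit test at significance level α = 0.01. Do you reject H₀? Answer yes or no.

reject H₀: yes

n = 52; E_i = n·p_i = [26.00, 8.67, 17.33]
χ² = (17−26.00)²/26.00 + (24−8.67)²/8.67 + (11−17.33)²/17.33 = 32.5577
df = 2
p-value (upper-tail) = 0.00000
At α=0.01: p < α → reject H₀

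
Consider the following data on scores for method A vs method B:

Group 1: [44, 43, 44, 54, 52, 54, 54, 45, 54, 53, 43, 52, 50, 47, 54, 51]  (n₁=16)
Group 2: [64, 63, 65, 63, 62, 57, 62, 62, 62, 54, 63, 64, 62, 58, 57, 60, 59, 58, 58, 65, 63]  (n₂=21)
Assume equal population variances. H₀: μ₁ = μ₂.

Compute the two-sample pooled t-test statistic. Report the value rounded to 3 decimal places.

x̄₁=49.625, s₁=4.470, n₁=16
x̄₂=61.000, s₂=3.033, n₂=21
s_p² = [15·4.470² + 20·3.033²]/35 = 13.8214
SE = √(s_p²·(1/16+1/21)) = 1.2337
t = (49.625−61.000)/1.2337 = -9.2203
df = 35

test statistic = -9.220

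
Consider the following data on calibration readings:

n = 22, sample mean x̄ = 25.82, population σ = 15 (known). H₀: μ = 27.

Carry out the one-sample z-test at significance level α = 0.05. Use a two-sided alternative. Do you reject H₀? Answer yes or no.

reject H₀: no

SE = σ/√n = 15/√22 = 3.1980
z = (x̄−μ₀)/SE = (25.82−27)/3.1980 = -0.3690
p-value (two-sided) = 0.71214
At α=0.05: p ≥ α → fail to reject H₀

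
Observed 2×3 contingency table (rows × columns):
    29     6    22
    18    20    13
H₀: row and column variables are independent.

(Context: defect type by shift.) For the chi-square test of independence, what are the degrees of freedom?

degrees of freedom = 2

df = (r−1)(c−1) = (2−1)·(3−1) = 2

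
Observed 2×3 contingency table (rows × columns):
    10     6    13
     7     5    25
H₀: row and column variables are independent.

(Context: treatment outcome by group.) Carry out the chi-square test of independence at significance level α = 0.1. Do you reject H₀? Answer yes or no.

reject H₀: no

Row totals [29, 37], col totals [17, 11, 38], n=66
χ² = (10−7.47)²/7.47 + (6−4.83)²/4.83 + (13−16.70)²/16.70 + (7−9.53)²/9.53 + (5−6.17)²/6.17 + (25−21.30)²/21.30 = 3.4914
df = 2
p-value (upper-tail) = 0.17452
At α=0.1: p ≥ α → fail to reject H₀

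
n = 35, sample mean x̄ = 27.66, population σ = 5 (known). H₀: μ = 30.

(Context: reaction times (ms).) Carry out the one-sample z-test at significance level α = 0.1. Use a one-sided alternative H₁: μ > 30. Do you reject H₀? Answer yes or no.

reject H₀: no

SE = σ/√n = 5/√35 = 0.8452
z = (x̄−μ₀)/SE = (27.66−30)/0.8452 = -2.7687
p-value (one-sided, H₁ greater) = 0.99719
At α=0.1: p ≥ α → fail to reject H₀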